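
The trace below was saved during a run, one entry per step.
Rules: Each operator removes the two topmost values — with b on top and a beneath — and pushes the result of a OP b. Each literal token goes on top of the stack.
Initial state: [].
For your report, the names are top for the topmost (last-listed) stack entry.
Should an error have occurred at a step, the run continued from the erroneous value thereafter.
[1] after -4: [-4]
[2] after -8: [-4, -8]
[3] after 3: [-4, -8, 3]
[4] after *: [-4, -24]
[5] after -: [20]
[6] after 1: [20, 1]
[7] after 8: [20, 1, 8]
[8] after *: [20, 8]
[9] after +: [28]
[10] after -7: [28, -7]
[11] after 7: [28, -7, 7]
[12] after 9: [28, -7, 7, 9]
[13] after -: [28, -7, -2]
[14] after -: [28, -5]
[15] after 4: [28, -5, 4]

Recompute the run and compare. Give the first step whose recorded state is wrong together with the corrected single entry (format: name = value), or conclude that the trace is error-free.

no error

Recomputing the run from the initial state:
step 1: [-4]
step 2: [-4, -8]
step 3: [-4, -8, 3]
step 4: [-4, -24]
step 5: [20]
step 6: [20, 1]
step 7: [20, 1, 8]
step 8: [20, 8]
step 9: [28]
step 10: [28, -7]
step 11: [28, -7, 7]
step 12: [28, -7, 7, 9]
step 13: [28, -7, -2]
step 14: [28, -5]
step 15: [28, -5, 4]
This matches the trace at every step.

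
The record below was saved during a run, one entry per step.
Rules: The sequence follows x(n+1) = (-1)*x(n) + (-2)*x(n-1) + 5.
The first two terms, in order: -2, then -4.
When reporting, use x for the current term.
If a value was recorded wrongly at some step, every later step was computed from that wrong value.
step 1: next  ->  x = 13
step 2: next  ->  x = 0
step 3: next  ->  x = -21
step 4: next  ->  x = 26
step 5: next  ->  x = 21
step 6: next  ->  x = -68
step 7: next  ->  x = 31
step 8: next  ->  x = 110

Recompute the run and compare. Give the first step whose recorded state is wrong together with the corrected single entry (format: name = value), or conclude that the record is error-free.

Recomputing the run from the initial state:
step 1: x = 13
step 2: x = 0
step 3: x = -21
step 4: x = 26
step 5: x = 21
step 6: x = -68
step 7: x = 31
step 8: x = 110
This matches the record at every step.

no error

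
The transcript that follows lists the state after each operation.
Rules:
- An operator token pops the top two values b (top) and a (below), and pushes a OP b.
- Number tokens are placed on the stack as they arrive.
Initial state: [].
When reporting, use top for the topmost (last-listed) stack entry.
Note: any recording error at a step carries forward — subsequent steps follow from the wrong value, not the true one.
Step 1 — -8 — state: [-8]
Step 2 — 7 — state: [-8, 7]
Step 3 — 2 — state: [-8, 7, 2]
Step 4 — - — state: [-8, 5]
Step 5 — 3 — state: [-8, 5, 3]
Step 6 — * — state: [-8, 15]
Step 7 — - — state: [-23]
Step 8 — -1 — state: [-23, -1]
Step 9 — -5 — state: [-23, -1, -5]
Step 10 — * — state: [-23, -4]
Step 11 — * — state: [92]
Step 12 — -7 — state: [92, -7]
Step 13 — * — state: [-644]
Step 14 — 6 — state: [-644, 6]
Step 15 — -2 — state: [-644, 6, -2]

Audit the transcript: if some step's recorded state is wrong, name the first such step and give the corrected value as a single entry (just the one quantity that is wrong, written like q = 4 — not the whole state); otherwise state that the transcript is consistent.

1. push -8: top = -8 (verified)
2. push 7: top = 7 (same as recorded)
3. push 2: top = 2 (no discrepancy)
4. 7 - 2 = 5 (verified)
5. push 3: top = 3 (no discrepancy)
6. 5 * 3 = 15 (verified)
7. -8 - 15 = -23 (verified)
8. push -1: top = -1 (exactly as logged)
9. push -5: top = -5 (exactly as logged)
10. -1 * -5 = 5 (first mismatch against the transcript)
The earliest wrong entry is at step 10: it should read top = 5.

step 10, top = 5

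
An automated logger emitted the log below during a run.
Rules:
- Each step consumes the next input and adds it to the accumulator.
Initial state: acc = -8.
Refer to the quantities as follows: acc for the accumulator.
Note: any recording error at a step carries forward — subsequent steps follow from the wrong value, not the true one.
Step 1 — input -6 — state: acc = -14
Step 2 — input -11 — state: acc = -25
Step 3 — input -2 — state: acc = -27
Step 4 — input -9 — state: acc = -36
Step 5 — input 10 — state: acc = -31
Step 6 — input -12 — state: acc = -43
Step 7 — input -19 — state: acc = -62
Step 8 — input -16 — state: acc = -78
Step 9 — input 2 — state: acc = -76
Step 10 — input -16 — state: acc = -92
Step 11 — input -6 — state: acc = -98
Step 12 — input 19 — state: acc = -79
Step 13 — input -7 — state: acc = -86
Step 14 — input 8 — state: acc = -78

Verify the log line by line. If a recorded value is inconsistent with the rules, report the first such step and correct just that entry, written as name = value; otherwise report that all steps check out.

step 5, acc = -26

step 1: acc = -8 + -6 = -14 -> matches
step 2: acc = -14 + -11 = -25 -> confirmed correct
step 3: acc = -25 + -2 = -27 -> same as recorded
step 4: acc = -27 + -9 = -36 -> consistent with the log
step 5: acc = -36 + 10 = -26 -> the log has a different value
First deviation found at step 5; the corrected entry is acc = -26.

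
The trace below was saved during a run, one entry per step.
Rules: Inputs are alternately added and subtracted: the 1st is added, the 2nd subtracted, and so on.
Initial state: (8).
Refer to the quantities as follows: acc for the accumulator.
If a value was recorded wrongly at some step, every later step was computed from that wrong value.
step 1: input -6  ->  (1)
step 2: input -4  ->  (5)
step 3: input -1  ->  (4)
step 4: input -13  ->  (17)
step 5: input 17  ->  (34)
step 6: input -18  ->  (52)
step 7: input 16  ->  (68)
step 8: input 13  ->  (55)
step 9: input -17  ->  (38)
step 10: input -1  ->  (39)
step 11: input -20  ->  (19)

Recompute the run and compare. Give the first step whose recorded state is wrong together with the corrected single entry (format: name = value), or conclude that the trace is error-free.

step 1, acc = 2

1. acc = 8 + -6 = 2 (the trace has a different value)
That makes step 1 the first incorrect line — acc = 2 is what it should show.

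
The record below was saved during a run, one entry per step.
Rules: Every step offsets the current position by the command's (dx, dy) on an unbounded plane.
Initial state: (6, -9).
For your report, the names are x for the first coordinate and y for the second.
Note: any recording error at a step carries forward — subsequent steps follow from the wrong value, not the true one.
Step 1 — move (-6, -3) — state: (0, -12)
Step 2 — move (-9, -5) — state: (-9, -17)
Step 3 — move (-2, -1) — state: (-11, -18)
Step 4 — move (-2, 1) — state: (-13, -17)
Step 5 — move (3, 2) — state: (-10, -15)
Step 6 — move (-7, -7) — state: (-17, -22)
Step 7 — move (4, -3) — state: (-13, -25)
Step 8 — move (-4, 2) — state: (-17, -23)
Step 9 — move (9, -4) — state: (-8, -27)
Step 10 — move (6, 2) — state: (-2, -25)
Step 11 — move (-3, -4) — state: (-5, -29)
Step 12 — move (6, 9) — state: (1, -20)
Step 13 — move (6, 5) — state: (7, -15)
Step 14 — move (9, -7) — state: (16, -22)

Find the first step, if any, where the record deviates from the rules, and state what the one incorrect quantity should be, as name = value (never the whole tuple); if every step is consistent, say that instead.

no error

Step 1: x = 6 + (-6) = 0, y = -9 + (-3) = -12 — exactly as logged.
Step 2: x = 0 + (-9) = -9, y = -12 + (-5) = -17 — confirmed correct.
Step 3: x = -9 + (-2) = -11, y = -17 + (-1) = -18 — checks out.
Step 4: x = -11 + (-2) = -13, y = -18 + (1) = -17 — checks out.
Step 5: x = -13 + (3) = -10, y = -17 + (2) = -15 — no discrepancy.
Step 6: x = -10 + (-7) = -17, y = -15 + (-7) = -22 — same as recorded.
Step 7: x = -17 + (4) = -13, y = -22 + (-3) = -25 — same as recorded.
Step 8: x = -13 + (-4) = -17, y = -25 + (2) = -23 — agrees with the record.
Step 9: x = -17 + (9) = -8, y = -23 + (-4) = -27 — no discrepancy.
Step 10: x = -8 + (6) = -2, y = -27 + (2) = -25 — confirmed correct.
Step 11: x = -2 + (-3) = -5, y = -25 + (-4) = -29 — consistent with the record.
Step 12: x = -5 + (6) = 1, y = -29 + (9) = -20 — matches.
Step 13: x = 1 + (6) = 7, y = -20 + (5) = -15 — verified.
Step 14: x = 7 + (9) = 16, y = -15 + (-7) = -22 — same as recorded.
The whole run recomputes cleanly — no discrepancies.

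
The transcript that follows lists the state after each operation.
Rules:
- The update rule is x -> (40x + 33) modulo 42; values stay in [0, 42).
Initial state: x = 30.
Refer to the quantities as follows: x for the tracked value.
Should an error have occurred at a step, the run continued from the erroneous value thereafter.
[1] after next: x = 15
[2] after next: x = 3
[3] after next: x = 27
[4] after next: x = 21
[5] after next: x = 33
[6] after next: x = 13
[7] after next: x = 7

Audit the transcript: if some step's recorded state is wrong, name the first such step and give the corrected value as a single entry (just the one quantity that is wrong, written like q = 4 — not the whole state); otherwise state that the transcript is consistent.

step 6, x = 9

Recomputing the run from the initial state:
step 1: x = 15
step 2: x = 3
step 3: x = 27
step 4: x = 21
step 5: x = 33
step 6: x = 9
step 7: x = 15
The first disagreement with the transcript is at step 6, where the value should be x = 9.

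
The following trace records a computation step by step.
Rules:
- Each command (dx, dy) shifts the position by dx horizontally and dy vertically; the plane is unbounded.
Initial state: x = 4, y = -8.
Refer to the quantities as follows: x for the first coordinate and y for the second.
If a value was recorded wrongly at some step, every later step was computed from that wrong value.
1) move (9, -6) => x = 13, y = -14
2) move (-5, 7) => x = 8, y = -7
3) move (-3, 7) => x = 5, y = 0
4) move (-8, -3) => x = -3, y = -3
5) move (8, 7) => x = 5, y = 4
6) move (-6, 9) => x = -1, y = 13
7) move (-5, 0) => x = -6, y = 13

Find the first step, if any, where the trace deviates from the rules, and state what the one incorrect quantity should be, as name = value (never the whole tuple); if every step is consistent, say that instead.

no error

step 1: x = 4 + (9) = 13, y = -8 + (-6) = -14 -> exactly as logged
step 2: x = 13 + (-5) = 8, y = -14 + (7) = -7 -> matches
step 3: x = 8 + (-3) = 5, y = -7 + (7) = 0 -> same as recorded
step 4: x = 5 + (-8) = -3, y = 0 + (-3) = -3 -> consistent with the trace
step 5: x = -3 + (8) = 5, y = -3 + (7) = 4 -> confirmed correct
step 6: x = 5 + (-6) = -1, y = 4 + (9) = 13 -> checks out
step 7: x = -1 + (-5) = -6, y = 13 + (0) = 13 -> same as recorded
Every step is consistent.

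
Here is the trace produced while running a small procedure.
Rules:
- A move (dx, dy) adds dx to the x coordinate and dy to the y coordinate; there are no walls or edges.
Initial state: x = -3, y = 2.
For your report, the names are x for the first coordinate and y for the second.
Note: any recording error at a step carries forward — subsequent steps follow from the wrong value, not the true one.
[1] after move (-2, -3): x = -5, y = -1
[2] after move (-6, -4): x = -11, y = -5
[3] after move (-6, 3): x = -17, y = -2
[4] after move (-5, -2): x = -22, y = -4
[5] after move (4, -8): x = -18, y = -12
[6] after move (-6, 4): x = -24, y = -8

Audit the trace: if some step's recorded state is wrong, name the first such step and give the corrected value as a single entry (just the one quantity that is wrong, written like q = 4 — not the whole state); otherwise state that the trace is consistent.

step 1: x = -3 + (-2) = -5, y = 2 + (-3) = -1 -> consistent with the trace
step 2: x = -5 + (-6) = -11, y = -1 + (-4) = -5 -> verified
step 3: x = -11 + (-6) = -17, y = -5 + (3) = -2 -> consistent with the trace
step 4: x = -17 + (-5) = -22, y = -2 + (-2) = -4 -> in agreement
step 5: x = -22 + (4) = -18, y = -4 + (-8) = -12 -> matches
step 6: x = -18 + (-6) = -24, y = -12 + (4) = -8 -> exactly as logged
Nothing is out of place; the run is error-free.

no error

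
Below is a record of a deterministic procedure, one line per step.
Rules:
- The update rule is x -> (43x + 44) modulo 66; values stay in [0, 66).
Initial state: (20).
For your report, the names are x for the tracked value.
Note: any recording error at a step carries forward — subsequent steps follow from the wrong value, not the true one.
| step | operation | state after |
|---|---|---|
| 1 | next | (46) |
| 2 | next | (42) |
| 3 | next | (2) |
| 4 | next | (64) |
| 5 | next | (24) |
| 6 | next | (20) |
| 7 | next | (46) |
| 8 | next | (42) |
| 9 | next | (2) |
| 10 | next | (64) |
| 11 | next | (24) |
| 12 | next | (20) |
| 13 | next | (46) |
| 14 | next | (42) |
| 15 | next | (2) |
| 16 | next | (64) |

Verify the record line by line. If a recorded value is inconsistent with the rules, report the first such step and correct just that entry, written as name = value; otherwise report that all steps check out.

step 1: x = (43*20 + 44) mod 66 = 46 -> matches
step 2: x = (43*46 + 44) mod 66 = 42 -> checks out
step 3: x = (43*42 + 44) mod 66 = 2 -> checks out
step 4: x = (43*2 + 44) mod 66 = 64 -> confirmed correct
step 5: x = (43*64 + 44) mod 66 = 24 -> verified
step 6: x = (43*24 + 44) mod 66 = 20 -> verified
step 7: x = (43*20 + 44) mod 66 = 46 -> checks out
step 8: x = (43*46 + 44) mod 66 = 42 -> agrees with the record
step 9: x = (43*42 + 44) mod 66 = 2 -> checks out
step 10: x = (43*2 + 44) mod 66 = 64 -> same as recorded
step 11: x = (43*64 + 44) mod 66 = 24 -> checks out
step 12: x = (43*24 + 44) mod 66 = 20 -> consistent with the record
step 13: x = (43*20 + 44) mod 66 = 46 -> confirmed correct
step 14: x = (43*46 + 44) mod 66 = 42 -> verified
step 15: x = (43*42 + 44) mod 66 = 2 -> exactly as logged
step 16: x = (43*2 + 44) mod 66 = 64 -> no discrepancy
No step deviates from the rules.

no error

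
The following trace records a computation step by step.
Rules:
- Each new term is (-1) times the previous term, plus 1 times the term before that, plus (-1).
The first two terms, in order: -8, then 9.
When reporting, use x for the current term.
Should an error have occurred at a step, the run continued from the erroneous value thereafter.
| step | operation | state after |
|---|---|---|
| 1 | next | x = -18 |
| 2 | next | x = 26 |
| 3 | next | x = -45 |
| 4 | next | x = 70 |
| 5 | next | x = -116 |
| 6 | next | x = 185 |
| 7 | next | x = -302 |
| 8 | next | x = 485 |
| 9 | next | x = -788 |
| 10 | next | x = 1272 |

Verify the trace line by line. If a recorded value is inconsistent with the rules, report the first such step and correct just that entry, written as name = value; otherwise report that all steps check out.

step 8, x = 486

step 1: x = -1*(9) + (1)*(-8) + (-1) = -18 -> in agreement
step 2: x = -1*(-18) + (1)*(9) + (-1) = 26 -> consistent with the trace
step 3: x = -1*(26) + (1)*(-18) + (-1) = -45 -> matches
step 4: x = -1*(-45) + (1)*(26) + (-1) = 70 -> consistent with the trace
step 5: x = -1*(70) + (1)*(-45) + (-1) = -116 -> exactly as logged
step 6: x = -1*(-116) + (1)*(70) + (-1) = 185 -> verified
step 7: x = -1*(185) + (1)*(-116) + (-1) = -302 -> verified
step 8: x = -1*(-302) + (1)*(185) + (-1) = 486 -> this is not what the trace shows
Conclusion: step 8 carries the first error; the entry should be x = 486.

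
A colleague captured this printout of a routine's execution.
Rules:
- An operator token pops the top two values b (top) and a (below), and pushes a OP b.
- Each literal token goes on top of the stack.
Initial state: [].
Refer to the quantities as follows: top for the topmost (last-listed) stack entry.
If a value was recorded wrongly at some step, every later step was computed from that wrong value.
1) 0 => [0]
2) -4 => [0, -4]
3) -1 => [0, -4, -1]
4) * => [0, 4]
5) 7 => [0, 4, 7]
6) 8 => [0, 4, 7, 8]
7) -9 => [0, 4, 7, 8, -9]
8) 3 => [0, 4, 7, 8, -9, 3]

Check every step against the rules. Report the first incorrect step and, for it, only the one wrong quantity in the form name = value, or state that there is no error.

no error

1. push 0: top = 0 (confirmed correct)
2. push -4: top = -4 (verified)
3. push -1: top = -1 (exactly as logged)
4. -4 * -1 = 4 (agrees with the printout)
5. push 7: top = 7 (consistent with the printout)
6. push 8: top = 8 (checks out)
7. push -9: top = -9 (no discrepancy)
8. push 3: top = 3 (agrees with the printout)
No step deviates from the rules.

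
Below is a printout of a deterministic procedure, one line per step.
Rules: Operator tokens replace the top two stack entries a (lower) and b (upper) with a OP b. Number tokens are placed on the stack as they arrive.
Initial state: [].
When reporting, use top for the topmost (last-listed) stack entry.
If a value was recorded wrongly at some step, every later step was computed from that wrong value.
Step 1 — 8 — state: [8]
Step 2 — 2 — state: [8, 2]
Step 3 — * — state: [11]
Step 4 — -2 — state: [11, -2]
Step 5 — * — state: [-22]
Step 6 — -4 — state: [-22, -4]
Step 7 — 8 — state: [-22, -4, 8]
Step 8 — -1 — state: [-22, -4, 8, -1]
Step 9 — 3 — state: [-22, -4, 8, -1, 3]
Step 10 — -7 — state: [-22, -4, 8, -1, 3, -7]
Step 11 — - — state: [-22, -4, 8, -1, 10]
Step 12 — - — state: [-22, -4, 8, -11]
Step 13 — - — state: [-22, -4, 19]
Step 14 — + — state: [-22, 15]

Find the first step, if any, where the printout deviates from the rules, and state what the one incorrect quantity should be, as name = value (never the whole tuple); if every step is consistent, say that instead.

Step 1: push 8: top = 8 — exactly as logged.
Step 2: push 2: top = 2 — same as recorded.
Step 3: 8 * 2 = 16 — the recorded entry deviates here.
First deviation found at step 3; the corrected entry is top = 16.

step 3, top = 16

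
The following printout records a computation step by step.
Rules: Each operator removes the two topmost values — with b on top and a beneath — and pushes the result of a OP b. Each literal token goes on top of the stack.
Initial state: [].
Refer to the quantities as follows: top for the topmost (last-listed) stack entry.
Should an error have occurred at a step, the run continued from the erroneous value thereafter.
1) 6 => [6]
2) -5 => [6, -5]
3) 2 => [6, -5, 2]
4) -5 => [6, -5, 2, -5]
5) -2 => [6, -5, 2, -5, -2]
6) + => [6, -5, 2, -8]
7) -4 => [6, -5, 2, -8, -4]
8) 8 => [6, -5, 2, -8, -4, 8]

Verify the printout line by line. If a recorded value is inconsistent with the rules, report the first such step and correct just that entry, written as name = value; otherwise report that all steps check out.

Step 1: push 6: top = 6 — verified.
Step 2: push -5: top = -5 — no discrepancy.
Step 3: push 2: top = 2 — confirmed correct.
Step 4: push -5: top = -5 — exactly as logged.
Step 5: push -2: top = -2 — checks out.
Step 6: -5 + -2 = -7 — the printout disagrees here.
Step 6 is the first one off; corrected, top = -7.

step 6, top = -7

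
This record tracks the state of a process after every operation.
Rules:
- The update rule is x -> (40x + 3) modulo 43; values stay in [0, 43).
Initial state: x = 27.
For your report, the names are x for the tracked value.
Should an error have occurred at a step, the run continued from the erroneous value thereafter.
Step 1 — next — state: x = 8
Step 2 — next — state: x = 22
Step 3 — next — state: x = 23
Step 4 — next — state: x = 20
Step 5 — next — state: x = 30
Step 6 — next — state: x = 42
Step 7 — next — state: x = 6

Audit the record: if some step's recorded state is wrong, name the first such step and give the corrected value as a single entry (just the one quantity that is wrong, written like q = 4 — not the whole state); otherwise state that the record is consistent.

step 1: x = (40*27 + 3) mod 43 = 8 -> same as recorded
step 2: x = (40*8 + 3) mod 43 = 22 -> checks out
step 3: x = (40*22 + 3) mod 43 = 23 -> no discrepancy
step 4: x = (40*23 + 3) mod 43 = 20 -> confirmed correct
step 5: x = (40*20 + 3) mod 43 = 29 -> the entry is off here
That makes step 5 the first incorrect line — x = 29 is what it should show.

step 5, x = 29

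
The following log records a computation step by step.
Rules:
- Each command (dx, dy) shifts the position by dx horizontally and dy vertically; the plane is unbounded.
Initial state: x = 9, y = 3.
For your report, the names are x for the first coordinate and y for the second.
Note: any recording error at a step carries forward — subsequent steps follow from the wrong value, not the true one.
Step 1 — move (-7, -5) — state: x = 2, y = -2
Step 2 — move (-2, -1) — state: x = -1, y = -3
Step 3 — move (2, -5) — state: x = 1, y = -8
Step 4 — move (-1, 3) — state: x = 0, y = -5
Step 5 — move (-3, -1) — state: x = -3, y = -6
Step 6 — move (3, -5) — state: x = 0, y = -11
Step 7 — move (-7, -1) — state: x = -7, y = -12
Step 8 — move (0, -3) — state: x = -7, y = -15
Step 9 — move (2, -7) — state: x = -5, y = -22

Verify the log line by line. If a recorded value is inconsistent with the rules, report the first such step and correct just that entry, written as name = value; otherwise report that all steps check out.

step 2, x = 0

Recomputing the run from the initial state:
step 1: x = 2, y = -2
step 2: x = 0, y = -3
step 3: x = 2, y = -8
step 4: x = 1, y = -5
step 5: x = -2, y = -6
step 6: x = 1, y = -11
step 7: x = -6, y = -12
step 8: x = -6, y = -15
step 9: x = -4, y = -22
The first disagreement with the log is at step 2, where the value should be x = 0.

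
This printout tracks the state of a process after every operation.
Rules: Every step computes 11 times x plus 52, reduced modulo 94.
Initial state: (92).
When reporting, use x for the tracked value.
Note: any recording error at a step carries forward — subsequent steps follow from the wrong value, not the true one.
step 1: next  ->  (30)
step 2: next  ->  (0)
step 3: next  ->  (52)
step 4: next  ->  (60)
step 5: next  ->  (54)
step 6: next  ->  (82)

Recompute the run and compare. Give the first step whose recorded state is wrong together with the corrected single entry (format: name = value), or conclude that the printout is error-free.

step 2, x = 6

1. x = (11*92 + 52) mod 94 = 30 (exactly as logged)
2. x = (11*30 + 52) mod 94 = 6 (the printout has a different value)
The earliest wrong entry is at step 2: it should read x = 6.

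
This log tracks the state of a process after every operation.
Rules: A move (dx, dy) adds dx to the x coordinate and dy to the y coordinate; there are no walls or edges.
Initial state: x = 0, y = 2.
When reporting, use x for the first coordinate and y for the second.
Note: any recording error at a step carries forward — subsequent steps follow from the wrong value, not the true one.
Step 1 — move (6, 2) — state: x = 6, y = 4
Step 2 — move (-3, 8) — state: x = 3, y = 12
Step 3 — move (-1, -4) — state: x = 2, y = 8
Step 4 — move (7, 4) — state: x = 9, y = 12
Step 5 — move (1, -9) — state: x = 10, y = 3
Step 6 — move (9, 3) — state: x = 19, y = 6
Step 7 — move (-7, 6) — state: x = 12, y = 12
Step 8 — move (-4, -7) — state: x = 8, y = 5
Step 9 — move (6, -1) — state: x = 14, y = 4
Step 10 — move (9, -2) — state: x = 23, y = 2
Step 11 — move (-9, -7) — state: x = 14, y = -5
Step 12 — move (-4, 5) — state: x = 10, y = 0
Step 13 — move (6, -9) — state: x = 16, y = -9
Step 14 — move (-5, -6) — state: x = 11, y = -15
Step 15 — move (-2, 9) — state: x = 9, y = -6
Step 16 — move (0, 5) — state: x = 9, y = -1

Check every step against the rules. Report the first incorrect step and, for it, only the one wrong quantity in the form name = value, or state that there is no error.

step 1: x = 0 + (6) = 6, y = 2 + (2) = 4 -> exactly as logged
step 2: x = 6 + (-3) = 3, y = 4 + (8) = 12 -> confirmed correct
step 3: x = 3 + (-1) = 2, y = 12 + (-4) = 8 -> agrees with the log
step 4: x = 2 + (7) = 9, y = 8 + (4) = 12 -> no discrepancy
step 5: x = 9 + (1) = 10, y = 12 + (-9) = 3 -> agrees with the log
step 6: x = 10 + (9) = 19, y = 3 + (3) = 6 -> agrees with the log
step 7: x = 19 + (-7) = 12, y = 6 + (6) = 12 -> no discrepancy
step 8: x = 12 + (-4) = 8, y = 12 + (-7) = 5 -> checks out
step 9: x = 8 + (6) = 14, y = 5 + (-1) = 4 -> in agreement
step 10: x = 14 + (9) = 23, y = 4 + (-2) = 2 -> in agreement
step 11: x = 23 + (-9) = 14, y = 2 + (-7) = -5 -> exactly as logged
step 12: x = 14 + (-4) = 10, y = -5 + (5) = 0 -> exactly as logged
step 13: x = 10 + (6) = 16, y = 0 + (-9) = -9 -> verified
step 14: x = 16 + (-5) = 11, y = -9 + (-6) = -15 -> confirmed correct
step 15: x = 11 + (-2) = 9, y = -15 + (9) = -6 -> checks out
step 16: x = 9 + (0) = 9, y = -6 + (5) = -1 -> matches
All entries verified; no error found.

no error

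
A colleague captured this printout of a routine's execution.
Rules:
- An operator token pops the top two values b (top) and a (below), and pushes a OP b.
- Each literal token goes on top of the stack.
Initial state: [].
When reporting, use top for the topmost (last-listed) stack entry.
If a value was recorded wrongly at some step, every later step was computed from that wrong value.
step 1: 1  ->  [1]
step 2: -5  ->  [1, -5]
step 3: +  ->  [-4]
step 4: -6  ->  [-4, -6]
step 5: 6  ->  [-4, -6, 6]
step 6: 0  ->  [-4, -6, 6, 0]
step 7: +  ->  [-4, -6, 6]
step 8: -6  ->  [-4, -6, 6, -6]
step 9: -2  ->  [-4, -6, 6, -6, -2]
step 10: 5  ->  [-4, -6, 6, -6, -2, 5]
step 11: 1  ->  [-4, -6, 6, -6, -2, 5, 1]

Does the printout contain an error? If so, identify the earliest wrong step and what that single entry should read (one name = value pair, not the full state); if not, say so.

Recomputing the run from the initial state:
step 1: [1]
step 2: [1, -5]
step 3: [-4]
step 4: [-4, -6]
step 5: [-4, -6, 6]
step 6: [-4, -6, 6, 0]
step 7: [-4, -6, 6]
step 8: [-4, -6, 6, -6]
step 9: [-4, -6, 6, -6, -2]
step 10: [-4, -6, 6, -6, -2, 5]
step 11: [-4, -6, 6, -6, -2, 5, 1]
This matches the printout at every step.

no error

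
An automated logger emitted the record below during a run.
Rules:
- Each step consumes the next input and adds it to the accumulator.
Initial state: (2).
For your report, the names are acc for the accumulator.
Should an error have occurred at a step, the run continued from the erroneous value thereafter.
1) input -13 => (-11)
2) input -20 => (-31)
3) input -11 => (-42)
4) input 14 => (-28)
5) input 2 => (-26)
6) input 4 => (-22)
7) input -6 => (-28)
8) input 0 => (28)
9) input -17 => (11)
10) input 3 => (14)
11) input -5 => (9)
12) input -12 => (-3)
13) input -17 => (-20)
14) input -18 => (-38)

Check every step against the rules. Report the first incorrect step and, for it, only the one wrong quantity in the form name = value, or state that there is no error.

step 8, acc = -28

Recomputing the run from the initial state:
step 1: acc = -11
step 2: acc = -31
step 3: acc = -42
step 4: acc = -28
step 5: acc = -26
step 6: acc = -22
step 7: acc = -28
step 8: acc = -28
step 9: acc = -45
step 10: acc = -42
step 11: acc = -47
step 12: acc = -59
step 13: acc = -76
step 14: acc = -94
The first disagreement with the record is at step 8, where the value should be acc = -28.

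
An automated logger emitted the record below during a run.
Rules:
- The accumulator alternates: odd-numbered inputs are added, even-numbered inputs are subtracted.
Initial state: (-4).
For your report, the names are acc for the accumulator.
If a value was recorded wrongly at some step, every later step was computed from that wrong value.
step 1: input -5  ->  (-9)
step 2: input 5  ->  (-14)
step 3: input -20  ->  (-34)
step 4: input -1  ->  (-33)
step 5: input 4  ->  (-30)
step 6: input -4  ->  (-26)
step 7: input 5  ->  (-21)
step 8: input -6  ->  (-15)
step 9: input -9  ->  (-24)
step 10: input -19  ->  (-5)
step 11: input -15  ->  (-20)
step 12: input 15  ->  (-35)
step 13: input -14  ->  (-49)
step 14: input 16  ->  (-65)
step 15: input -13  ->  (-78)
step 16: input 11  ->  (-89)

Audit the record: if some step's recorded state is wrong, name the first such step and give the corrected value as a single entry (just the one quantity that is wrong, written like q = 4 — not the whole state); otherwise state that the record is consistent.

Recomputing the run from the initial state:
step 1: acc = -9
step 2: acc = -14
step 3: acc = -34
step 4: acc = -33
step 5: acc = -29
step 6: acc = -25
step 7: acc = -20
step 8: acc = -14
step 9: acc = -23
step 10: acc = -4
step 11: acc = -19
step 12: acc = -34
step 13: acc = -48
step 14: acc = -64
step 15: acc = -77
step 16: acc = -88
The first disagreement with the record is at step 5, where the value should be acc = -29.

step 5, acc = -29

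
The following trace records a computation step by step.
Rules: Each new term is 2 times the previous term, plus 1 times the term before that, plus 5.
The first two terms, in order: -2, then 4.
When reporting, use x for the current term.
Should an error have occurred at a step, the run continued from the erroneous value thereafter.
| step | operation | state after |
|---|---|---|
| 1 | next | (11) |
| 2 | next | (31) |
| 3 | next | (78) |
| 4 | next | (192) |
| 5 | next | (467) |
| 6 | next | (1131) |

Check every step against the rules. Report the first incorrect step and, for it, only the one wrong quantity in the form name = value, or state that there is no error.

no error

step 1: x = 2*(4) + (1)*(-2) + (5) = 11 -> verified
step 2: x = 2*(11) + (1)*(4) + (5) = 31 -> exactly as logged
step 3: x = 2*(31) + (1)*(11) + (5) = 78 -> same as recorded
step 4: x = 2*(78) + (1)*(31) + (5) = 192 -> agrees with the trace
step 5: x = 2*(192) + (1)*(78) + (5) = 467 -> verified
step 6: x = 2*(467) + (1)*(192) + (5) = 1131 -> exactly as logged
The whole run recomputes cleanly — no discrepancies.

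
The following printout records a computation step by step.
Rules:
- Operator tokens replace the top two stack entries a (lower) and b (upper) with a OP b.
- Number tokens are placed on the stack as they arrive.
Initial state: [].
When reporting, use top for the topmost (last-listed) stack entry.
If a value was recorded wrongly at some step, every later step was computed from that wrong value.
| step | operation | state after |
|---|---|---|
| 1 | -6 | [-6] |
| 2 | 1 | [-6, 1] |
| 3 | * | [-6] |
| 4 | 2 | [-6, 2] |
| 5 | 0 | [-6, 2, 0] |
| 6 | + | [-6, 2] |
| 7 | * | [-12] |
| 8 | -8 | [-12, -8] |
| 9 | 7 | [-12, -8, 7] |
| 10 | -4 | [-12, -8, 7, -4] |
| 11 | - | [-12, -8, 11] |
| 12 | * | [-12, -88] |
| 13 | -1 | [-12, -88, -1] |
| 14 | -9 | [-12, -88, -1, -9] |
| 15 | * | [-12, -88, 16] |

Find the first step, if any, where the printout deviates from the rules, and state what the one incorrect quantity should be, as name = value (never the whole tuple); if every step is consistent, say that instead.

Recomputing the run from the initial state:
step 1: [-6]
step 2: [-6, 1]
step 3: [-6]
step 4: [-6, 2]
step 5: [-6, 2, 0]
step 6: [-6, 2]
step 7: [-12]
step 8: [-12, -8]
step 9: [-12, -8, 7]
step 10: [-12, -8, 7, -4]
step 11: [-12, -8, 11]
step 12: [-12, -88]
step 13: [-12, -88, -1]
step 14: [-12, -88, -1, -9]
step 15: [-12, -88, 9]
The first disagreement with the printout is at step 15, where the value should be top = 9.

step 15, top = 9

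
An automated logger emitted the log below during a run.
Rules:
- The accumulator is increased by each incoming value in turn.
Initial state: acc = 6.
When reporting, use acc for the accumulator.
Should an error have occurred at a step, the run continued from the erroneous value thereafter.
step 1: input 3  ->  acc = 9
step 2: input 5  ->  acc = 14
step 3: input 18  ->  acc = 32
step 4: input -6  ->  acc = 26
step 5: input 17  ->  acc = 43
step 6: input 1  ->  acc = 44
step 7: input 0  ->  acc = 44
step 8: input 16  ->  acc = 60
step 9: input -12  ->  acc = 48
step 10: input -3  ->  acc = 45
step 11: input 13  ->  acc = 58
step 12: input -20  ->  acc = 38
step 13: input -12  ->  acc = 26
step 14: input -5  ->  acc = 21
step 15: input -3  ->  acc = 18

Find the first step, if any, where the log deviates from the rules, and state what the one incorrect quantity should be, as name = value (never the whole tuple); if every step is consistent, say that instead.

no error

1. acc = 6 + 3 = 9 (confirmed correct)
2. acc = 9 + 5 = 14 (exactly as logged)
3. acc = 14 + 18 = 32 (in agreement)
4. acc = 32 + -6 = 26 (exactly as logged)
5. acc = 26 + 17 = 43 (no discrepancy)
6. acc = 43 + 1 = 44 (agrees with the log)
7. acc = 44 + 0 = 44 (in agreement)
8. acc = 44 + 16 = 60 (consistent with the log)
9. acc = 60 + -12 = 48 (checks out)
10. acc = 48 + -3 = 45 (confirmed correct)
11. acc = 45 + 13 = 58 (checks out)
12. acc = 58 + -20 = 38 (checks out)
13. acc = 38 + -12 = 26 (consistent with the log)
14. acc = 26 + -5 = 21 (verified)
15. acc = 21 + -3 = 18 (confirmed correct)
All steps check out; nothing to correct.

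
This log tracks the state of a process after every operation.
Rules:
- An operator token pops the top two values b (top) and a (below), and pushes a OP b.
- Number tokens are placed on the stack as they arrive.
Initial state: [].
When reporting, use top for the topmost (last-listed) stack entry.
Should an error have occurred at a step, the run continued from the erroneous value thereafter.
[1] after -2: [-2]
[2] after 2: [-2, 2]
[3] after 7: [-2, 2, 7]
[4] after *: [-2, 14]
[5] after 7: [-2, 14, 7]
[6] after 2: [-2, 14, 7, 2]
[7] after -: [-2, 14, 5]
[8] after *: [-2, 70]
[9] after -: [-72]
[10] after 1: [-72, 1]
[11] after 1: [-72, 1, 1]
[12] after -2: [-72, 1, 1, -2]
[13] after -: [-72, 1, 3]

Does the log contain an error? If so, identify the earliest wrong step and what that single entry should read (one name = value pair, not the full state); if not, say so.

step 1: push -2: top = -2 -> checks out
step 2: push 2: top = 2 -> verified
step 3: push 7: top = 7 -> in agreement
step 4: 2 * 7 = 14 -> exactly as logged
step 5: push 7: top = 7 -> checks out
step 6: push 2: top = 2 -> exactly as logged
step 7: 7 - 2 = 5 -> in agreement
step 8: 14 * 5 = 70 -> same as recorded
step 9: -2 - 70 = -72 -> agrees with the log
step 10: push 1: top = 1 -> confirmed correct
step 11: push 1: top = 1 -> no discrepancy
step 12: push -2: top = -2 -> verified
step 13: 1 - -2 = 3 -> exactly as logged
All steps check out; nothing to correct.

no error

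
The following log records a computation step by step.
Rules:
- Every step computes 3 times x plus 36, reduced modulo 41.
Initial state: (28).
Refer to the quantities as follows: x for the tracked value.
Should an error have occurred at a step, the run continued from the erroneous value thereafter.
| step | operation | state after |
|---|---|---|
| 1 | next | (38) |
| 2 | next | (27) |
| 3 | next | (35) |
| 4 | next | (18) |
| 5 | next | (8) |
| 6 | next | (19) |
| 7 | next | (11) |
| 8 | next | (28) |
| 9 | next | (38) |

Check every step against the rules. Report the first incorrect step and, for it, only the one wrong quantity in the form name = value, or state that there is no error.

no error

step 1: x = (3*28 + 36) mod 41 = 38 -> verified
step 2: x = (3*38 + 36) mod 41 = 27 -> confirmed correct
step 3: x = (3*27 + 36) mod 41 = 35 -> consistent with the log
step 4: x = (3*35 + 36) mod 41 = 18 -> exactly as logged
step 5: x = (3*18 + 36) mod 41 = 8 -> agrees with the log
step 6: x = (3*8 + 36) mod 41 = 19 -> consistent with the log
step 7: x = (3*19 + 36) mod 41 = 11 -> no discrepancy
step 8: x = (3*11 + 36) mod 41 = 28 -> consistent with the log
step 9: x = (3*28 + 36) mod 41 = 38 -> consistent with the log
The whole run recomputes cleanly — no discrepancies.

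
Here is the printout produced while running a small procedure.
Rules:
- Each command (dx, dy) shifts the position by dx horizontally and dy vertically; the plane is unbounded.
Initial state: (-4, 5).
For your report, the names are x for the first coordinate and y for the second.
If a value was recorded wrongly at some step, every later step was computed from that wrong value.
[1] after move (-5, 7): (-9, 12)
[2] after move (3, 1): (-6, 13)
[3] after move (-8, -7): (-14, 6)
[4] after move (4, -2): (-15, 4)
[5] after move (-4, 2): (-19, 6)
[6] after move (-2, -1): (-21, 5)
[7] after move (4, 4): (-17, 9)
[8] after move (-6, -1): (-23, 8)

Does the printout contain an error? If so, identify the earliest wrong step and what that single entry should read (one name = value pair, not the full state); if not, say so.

step 4, x = -10

1. x = -4 + (-5) = -9, y = 5 + (7) = 12 (confirmed correct)
2. x = -9 + (3) = -6, y = 12 + (1) = 13 (same as recorded)
3. x = -6 + (-8) = -14, y = 13 + (-7) = 6 (consistent with the printout)
4. x = -14 + (4) = -10, y = 6 + (-2) = 4 (first mismatch against the printout)
Conclusion: step 4 carries the first error; the entry should be x = -10.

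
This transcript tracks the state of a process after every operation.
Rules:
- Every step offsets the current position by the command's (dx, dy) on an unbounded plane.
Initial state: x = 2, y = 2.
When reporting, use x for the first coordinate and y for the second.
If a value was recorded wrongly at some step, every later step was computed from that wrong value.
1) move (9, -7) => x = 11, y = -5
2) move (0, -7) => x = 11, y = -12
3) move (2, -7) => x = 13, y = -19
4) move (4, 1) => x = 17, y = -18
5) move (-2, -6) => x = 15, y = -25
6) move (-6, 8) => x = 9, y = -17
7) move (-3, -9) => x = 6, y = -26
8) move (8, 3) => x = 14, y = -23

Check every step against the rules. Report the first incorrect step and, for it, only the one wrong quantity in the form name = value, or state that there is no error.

step 5, y = -24

step 1: x = 2 + (9) = 11, y = 2 + (-7) = -5 -> no discrepancy
step 2: x = 11 + (0) = 11, y = -5 + (-7) = -12 -> verified
step 3: x = 11 + (2) = 13, y = -12 + (-7) = -19 -> confirmed correct
step 4: x = 13 + (4) = 17, y = -19 + (1) = -18 -> checks out
step 5: x = 17 + (-2) = 15, y = -18 + (-6) = -24 -> the transcript disagrees here
First deviation found at step 5; the corrected entry is y = -24.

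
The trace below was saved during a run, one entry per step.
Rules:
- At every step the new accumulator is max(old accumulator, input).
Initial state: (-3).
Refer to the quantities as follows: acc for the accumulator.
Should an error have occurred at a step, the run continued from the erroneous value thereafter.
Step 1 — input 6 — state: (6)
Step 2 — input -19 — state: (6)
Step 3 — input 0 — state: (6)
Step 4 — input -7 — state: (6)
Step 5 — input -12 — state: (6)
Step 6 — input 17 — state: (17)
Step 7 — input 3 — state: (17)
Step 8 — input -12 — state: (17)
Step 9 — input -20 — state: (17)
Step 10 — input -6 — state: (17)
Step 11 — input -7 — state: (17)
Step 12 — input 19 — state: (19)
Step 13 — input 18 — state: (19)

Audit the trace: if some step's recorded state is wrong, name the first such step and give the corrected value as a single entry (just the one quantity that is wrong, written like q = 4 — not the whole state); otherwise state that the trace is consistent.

no error

1. acc = max(-3, 6) = 6 (matches)
2. acc = max(6, -19) = 6 (in agreement)
3. acc = max(6, 0) = 6 (consistent with the trace)
4. acc = max(6, -7) = 6 (in agreement)
5. acc = max(6, -12) = 6 (no discrepancy)
6. acc = max(6, 17) = 17 (consistent with the trace)
7. acc = max(17, 3) = 17 (in agreement)
8. acc = max(17, -12) = 17 (same as recorded)
9. acc = max(17, -20) = 17 (same as recorded)
10. acc = max(17, -6) = 17 (matches)
11. acc = max(17, -7) = 17 (exactly as logged)
12. acc = max(17, 19) = 19 (verified)
13. acc = max(19, 18) = 19 (in agreement)
The whole run recomputes cleanly — no discrepancies.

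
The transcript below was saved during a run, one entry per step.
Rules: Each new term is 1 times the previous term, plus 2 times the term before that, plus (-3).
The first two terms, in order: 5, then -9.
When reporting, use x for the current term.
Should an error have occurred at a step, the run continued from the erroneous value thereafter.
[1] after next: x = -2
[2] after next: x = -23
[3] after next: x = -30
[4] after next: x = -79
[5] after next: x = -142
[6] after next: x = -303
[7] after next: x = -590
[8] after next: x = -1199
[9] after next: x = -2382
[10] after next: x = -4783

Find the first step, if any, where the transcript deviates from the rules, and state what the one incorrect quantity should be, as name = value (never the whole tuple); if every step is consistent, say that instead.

no error

step 1: x = 1*(-9) + (2)*(5) + (-3) = -2 -> consistent with the transcript
step 2: x = 1*(-2) + (2)*(-9) + (-3) = -23 -> matches
step 3: x = 1*(-23) + (2)*(-2) + (-3) = -30 -> checks out
step 4: x = 1*(-30) + (2)*(-23) + (-3) = -79 -> agrees with the transcript
step 5: x = 1*(-79) + (2)*(-30) + (-3) = -142 -> same as recorded
step 6: x = 1*(-142) + (2)*(-79) + (-3) = -303 -> exactly as logged
step 7: x = 1*(-303) + (2)*(-142) + (-3) = -590 -> confirmed correct
step 8: x = 1*(-590) + (2)*(-303) + (-3) = -1199 -> matches
step 9: x = 1*(-1199) + (2)*(-590) + (-3) = -2382 -> in agreement
step 10: x = 1*(-2382) + (2)*(-1199) + (-3) = -4783 -> matches
Every step is consistent.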